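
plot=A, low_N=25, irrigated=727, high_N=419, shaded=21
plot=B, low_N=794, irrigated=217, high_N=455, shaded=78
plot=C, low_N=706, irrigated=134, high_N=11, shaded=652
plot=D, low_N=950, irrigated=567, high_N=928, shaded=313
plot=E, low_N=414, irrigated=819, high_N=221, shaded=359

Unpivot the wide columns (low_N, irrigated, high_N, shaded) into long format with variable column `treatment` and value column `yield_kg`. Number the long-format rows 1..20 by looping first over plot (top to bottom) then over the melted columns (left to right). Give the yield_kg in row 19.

20 rows total (5 × 4). Row 19: index ⌊(19-1)/4⌋ = 4 into plot → E; (19-1) mod 4 = 2 into the melted columns → high_N.
So row 19 is (E, high_N, 221); yield_kg = 221.

221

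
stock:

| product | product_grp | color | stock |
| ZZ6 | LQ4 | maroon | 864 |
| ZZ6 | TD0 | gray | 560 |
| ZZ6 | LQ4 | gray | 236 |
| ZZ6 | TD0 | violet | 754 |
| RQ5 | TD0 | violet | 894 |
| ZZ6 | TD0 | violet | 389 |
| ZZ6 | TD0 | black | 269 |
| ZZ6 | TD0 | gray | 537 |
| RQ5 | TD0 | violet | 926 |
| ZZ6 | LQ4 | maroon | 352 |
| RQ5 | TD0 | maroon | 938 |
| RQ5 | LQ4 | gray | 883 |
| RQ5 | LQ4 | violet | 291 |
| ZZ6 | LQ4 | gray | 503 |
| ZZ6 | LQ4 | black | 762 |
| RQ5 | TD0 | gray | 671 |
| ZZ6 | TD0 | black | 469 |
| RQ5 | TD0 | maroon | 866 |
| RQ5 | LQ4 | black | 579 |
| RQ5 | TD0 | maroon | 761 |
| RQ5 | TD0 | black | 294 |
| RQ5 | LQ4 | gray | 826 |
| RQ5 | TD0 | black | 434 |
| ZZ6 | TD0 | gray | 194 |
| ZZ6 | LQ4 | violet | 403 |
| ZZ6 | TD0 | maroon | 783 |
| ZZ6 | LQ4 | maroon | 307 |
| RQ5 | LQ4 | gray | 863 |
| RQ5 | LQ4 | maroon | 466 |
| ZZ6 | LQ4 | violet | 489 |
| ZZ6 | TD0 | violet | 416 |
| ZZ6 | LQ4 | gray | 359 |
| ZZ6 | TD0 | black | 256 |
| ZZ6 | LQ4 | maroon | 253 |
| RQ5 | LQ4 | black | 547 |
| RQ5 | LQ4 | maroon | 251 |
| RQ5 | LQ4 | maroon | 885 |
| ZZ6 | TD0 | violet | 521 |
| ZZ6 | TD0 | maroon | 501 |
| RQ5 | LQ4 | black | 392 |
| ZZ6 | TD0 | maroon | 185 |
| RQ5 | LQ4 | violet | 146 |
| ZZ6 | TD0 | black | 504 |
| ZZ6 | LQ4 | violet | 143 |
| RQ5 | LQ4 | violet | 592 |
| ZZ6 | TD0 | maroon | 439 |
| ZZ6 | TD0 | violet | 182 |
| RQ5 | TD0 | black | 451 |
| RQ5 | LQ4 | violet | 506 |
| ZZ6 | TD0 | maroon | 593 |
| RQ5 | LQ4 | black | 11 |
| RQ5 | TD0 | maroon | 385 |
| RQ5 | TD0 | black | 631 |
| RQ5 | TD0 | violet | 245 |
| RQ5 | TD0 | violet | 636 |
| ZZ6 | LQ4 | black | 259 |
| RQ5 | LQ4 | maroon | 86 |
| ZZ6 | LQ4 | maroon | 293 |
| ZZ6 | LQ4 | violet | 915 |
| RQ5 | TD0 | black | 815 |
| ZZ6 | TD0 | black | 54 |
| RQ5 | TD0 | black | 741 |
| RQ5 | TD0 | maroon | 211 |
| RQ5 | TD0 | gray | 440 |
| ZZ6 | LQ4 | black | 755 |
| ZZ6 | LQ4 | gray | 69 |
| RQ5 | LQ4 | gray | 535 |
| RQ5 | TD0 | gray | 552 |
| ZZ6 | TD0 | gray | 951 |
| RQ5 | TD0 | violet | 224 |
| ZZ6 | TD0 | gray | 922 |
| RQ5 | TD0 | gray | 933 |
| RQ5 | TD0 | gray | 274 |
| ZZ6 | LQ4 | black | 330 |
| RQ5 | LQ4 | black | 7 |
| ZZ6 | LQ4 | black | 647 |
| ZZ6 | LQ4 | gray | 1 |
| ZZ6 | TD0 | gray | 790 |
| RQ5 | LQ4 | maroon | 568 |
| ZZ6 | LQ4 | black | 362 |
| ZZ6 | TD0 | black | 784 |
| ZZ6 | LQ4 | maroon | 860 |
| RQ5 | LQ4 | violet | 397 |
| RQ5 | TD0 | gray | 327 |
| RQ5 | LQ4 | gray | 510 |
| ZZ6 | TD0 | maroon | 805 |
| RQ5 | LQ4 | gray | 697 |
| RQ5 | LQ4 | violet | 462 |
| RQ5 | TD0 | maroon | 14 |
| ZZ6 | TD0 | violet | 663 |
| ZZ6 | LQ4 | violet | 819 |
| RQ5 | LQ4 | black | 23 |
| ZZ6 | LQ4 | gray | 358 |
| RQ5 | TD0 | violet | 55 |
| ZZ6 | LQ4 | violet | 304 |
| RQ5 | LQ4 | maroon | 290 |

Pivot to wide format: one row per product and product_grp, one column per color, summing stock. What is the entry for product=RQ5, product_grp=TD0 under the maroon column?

Rows with product=RQ5, product_grp=TD0 and color=maroon: stock values are 938, 866, 761, 385, 211, 14.
938 + 866 + 761 + 385 + 211 + 14 = 3175.

3175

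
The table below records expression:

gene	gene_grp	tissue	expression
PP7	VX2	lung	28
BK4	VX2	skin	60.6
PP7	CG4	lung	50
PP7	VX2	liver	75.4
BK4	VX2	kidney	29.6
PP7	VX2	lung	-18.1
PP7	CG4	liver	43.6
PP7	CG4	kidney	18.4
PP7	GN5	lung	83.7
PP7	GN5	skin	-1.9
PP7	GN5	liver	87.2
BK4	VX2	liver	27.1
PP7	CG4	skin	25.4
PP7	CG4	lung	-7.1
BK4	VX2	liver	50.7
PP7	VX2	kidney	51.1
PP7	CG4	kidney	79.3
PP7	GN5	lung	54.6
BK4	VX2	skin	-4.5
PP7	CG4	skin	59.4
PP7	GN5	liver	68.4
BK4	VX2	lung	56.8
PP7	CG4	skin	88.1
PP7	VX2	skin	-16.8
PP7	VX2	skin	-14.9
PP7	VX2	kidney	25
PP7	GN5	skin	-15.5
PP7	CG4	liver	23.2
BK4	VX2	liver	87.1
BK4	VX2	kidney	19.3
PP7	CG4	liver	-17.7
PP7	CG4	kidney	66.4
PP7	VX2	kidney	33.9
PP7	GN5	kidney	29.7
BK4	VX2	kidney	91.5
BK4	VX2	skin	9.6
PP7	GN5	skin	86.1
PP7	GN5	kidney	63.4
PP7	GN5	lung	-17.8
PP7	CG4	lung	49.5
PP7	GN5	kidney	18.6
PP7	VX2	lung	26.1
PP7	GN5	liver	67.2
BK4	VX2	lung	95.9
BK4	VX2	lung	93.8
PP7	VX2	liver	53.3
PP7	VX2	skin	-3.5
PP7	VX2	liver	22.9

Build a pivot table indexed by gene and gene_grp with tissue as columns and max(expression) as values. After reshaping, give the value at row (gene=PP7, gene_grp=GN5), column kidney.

63.4

Rows with gene=PP7, gene_grp=GN5 and tissue=kidney: expression values are 29.7, 63.4, 18.6.
max(29.7, 63.4, 18.6) = 63.4.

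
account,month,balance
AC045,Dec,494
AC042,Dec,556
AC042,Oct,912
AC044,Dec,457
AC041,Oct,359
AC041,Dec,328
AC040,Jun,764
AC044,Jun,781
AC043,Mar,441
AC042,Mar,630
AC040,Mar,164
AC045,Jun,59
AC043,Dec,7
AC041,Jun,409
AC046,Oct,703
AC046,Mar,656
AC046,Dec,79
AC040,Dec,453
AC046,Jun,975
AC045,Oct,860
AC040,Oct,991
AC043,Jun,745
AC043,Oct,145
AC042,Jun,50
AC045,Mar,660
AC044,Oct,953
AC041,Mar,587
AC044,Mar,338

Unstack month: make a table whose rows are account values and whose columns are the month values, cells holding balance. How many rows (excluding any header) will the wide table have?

7

7 distinct account values → 7 rows.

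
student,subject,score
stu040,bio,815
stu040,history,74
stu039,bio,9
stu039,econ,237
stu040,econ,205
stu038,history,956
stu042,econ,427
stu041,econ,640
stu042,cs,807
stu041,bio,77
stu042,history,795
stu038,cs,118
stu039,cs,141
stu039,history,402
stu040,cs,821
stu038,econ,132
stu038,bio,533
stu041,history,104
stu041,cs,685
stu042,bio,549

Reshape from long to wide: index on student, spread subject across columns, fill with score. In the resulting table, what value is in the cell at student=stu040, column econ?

205

Wide layout: rows indexed by student, columns are the 4 distinct subject values (bio, history, econ, cs).
Cell (student=stu040, subject=econ) draws from the long row where student=stu040 and subject=econ, which has score=205.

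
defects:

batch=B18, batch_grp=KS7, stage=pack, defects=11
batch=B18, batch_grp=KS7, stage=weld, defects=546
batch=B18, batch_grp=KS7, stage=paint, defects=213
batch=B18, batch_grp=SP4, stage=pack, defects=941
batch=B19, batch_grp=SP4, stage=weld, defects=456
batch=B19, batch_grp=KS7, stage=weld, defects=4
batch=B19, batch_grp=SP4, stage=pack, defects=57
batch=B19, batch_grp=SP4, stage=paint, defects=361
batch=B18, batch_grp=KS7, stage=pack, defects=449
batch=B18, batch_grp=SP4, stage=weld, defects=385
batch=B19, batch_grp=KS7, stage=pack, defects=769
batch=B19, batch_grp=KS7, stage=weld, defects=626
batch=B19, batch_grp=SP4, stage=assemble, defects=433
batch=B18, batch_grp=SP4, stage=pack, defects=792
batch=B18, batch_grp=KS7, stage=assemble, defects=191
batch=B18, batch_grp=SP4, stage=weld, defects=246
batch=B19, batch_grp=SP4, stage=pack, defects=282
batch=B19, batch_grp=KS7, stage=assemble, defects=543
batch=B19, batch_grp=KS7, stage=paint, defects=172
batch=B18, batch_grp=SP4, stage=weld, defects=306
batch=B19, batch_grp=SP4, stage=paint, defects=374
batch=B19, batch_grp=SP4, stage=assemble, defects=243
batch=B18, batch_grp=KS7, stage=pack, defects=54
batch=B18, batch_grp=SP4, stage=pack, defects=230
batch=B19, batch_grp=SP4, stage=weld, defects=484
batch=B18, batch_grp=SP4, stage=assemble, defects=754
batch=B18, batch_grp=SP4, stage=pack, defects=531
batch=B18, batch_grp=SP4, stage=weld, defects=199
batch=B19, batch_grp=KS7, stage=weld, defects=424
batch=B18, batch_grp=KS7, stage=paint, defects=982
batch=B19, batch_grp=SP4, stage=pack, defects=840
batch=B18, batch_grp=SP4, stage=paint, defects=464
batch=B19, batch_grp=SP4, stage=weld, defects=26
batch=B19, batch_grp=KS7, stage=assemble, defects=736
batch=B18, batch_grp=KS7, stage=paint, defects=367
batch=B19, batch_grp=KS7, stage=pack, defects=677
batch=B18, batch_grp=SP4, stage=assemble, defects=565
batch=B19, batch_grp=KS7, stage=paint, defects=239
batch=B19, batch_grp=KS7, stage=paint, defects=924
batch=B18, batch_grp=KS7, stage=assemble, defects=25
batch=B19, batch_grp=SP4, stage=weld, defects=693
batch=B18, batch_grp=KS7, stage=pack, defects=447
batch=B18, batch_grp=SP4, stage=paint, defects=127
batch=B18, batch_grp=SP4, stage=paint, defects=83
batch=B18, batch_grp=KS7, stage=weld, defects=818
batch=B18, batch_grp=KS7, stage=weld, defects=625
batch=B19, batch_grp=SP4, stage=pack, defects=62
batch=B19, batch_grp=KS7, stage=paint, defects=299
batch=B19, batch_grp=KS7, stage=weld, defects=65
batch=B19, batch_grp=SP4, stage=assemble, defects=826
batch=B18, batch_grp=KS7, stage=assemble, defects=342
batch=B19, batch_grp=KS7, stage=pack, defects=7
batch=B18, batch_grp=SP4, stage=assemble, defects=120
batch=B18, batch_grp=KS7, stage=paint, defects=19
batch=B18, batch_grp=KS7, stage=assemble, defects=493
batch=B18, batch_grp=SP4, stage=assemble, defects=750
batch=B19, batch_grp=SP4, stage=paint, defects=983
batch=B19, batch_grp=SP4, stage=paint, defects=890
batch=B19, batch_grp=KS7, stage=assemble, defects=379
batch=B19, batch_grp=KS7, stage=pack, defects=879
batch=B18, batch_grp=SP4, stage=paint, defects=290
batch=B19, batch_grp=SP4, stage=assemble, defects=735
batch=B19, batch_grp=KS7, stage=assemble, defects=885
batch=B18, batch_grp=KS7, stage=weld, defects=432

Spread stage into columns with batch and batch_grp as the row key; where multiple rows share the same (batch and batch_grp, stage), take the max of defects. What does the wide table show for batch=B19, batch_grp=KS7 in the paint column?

Rows with batch=B19, batch_grp=KS7 and stage=paint: defects values are 172, 239, 924, 299.
max(172, 239, 924, 299) = 924.

924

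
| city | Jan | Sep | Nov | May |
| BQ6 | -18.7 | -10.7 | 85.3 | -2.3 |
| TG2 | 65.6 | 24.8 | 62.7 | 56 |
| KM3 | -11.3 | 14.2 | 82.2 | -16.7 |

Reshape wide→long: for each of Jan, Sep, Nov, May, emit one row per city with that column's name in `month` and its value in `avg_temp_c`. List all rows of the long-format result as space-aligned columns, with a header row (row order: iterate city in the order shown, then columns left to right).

Each (city, column) pair becomes one row: 3 × 4 = 12 rows.
For example, (BQ6, Jan) → avg_temp_c=-18.7.

city  month  avg_temp_c
BQ6   Jan    -18.7     
BQ6   Sep    -10.7     
BQ6   Nov    85.3      
BQ6   May    -2.3      
TG2   Jan    65.6      
TG2   Sep    24.8      
TG2   Nov    62.7      
TG2   May    56        
KM3   Jan    -11.3     
KM3   Sep    14.2      
KM3   Nov    82.2      
KM3   May    -16.7     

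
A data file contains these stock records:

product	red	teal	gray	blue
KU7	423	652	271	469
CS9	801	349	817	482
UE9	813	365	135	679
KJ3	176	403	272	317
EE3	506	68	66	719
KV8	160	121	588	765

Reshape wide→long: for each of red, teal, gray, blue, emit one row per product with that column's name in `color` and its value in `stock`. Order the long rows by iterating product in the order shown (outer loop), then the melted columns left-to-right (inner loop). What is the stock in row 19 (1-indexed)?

66

24 rows total (6 × 4). Row 19: index ⌊(19-1)/4⌋ = 4 into product → EE3; (19-1) mod 4 = 2 into the melted columns → gray.
So row 19 is (EE3, gray, 66); stock = 66.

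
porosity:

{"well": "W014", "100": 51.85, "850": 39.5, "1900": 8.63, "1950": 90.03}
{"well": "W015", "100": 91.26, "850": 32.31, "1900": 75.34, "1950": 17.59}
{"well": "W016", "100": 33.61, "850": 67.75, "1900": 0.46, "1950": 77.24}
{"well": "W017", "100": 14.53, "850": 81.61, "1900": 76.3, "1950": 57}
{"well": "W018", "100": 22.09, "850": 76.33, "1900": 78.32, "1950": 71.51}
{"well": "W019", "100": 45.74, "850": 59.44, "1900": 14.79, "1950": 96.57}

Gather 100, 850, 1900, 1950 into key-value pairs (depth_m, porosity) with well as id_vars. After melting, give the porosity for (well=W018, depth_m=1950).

71.51

Unpivoting turns each (well, wide-column) pair into one long row.
The wide cell at row W018, column 1950 holds 71.51, so the long row (W018, 1950) has porosity=71.51.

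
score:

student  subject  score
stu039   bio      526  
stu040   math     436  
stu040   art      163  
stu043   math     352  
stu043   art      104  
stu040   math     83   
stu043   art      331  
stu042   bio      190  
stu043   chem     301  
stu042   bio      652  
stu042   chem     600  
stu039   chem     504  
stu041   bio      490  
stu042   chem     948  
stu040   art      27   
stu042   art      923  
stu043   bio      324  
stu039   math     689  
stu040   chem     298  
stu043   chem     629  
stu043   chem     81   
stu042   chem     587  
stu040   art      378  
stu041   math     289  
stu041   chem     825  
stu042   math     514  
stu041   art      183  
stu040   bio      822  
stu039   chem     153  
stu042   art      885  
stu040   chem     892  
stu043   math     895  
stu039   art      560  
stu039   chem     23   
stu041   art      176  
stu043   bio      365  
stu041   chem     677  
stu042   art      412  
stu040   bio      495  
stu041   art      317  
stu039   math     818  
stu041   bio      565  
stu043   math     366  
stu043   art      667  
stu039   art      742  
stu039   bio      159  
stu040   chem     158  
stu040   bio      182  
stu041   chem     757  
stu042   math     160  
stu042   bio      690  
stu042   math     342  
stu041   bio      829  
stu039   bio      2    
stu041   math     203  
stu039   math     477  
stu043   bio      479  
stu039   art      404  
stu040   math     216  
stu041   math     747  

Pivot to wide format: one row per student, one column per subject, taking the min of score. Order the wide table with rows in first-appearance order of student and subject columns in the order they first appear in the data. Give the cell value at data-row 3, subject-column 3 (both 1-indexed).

104

With rows in first-appearance order of student, row 3 is student=stu043. subject columns in first-appearance order: bio, math, art, chem; column 3 is art.
Long rows with student=stu043, subject=art: min(104, 331, 667) = 104.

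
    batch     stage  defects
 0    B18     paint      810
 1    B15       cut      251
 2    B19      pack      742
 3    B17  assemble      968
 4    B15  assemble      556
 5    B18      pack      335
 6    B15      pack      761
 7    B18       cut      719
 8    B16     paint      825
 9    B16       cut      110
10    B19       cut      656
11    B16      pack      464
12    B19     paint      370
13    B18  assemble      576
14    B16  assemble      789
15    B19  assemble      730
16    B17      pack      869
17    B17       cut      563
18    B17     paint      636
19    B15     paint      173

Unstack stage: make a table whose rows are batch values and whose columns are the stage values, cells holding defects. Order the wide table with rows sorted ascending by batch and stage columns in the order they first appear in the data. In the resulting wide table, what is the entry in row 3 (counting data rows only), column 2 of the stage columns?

With rows sorted ascending by batch, row 3 is batch=B17. stage columns in first-appearance order: paint, cut, pack, assemble; column 2 is cut.
Long rows with batch=B17, stage=cut: defects = 563.

563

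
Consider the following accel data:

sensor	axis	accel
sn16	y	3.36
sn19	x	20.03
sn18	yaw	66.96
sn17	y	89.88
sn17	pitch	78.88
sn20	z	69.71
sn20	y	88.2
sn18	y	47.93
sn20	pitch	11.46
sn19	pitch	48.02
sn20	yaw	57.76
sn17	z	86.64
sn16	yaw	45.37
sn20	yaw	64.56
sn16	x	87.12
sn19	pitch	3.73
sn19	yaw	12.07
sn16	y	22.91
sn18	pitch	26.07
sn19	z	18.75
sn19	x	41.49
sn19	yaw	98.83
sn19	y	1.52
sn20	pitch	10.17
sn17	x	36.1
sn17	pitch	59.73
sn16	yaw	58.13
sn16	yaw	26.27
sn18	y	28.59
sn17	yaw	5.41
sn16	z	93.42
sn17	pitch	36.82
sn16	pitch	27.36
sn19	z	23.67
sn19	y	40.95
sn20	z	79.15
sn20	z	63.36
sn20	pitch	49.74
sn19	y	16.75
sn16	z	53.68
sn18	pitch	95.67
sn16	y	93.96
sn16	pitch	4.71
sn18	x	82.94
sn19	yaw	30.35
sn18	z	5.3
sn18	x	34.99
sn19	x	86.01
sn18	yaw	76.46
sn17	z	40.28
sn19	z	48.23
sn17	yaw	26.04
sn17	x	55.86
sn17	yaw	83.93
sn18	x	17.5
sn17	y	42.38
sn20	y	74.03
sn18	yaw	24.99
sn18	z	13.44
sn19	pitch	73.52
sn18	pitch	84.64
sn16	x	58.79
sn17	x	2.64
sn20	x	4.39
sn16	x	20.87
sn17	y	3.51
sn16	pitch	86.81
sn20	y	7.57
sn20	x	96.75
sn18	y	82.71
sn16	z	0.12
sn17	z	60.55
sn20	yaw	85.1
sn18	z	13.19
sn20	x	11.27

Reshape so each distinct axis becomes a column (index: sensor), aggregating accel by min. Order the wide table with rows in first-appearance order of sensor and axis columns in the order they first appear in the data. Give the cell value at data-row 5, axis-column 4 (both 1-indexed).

10.17

With rows in first-appearance order of sensor, row 5 is sensor=sn20. axis columns in first-appearance order: y, x, yaw, pitch, z; column 4 is pitch.
Long rows with sensor=sn20, axis=pitch: min(11.46, 10.17, 49.74) = 10.17.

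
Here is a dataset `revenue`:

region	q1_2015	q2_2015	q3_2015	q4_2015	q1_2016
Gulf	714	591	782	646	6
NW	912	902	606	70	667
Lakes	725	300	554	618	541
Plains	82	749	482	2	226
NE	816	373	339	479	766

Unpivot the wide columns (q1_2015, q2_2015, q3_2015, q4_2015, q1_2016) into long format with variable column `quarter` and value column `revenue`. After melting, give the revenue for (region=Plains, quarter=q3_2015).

Unpivoting turns each (region, wide-column) pair into one long row.
The wide cell at row Plains, column q3_2015 holds 482, so the long row (Plains, q3_2015) has revenue=482.

482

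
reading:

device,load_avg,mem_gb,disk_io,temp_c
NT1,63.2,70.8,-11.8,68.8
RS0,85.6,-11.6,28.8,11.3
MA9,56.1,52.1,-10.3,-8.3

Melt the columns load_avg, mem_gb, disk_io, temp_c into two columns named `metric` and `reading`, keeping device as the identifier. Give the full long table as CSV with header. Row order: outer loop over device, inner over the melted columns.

device,metric,reading
NT1,load_avg,63.2
NT1,mem_gb,70.8
NT1,disk_io,-11.8
NT1,temp_c,68.8
RS0,load_avg,85.6
RS0,mem_gb,-11.6
RS0,disk_io,28.8
RS0,temp_c,11.3
MA9,load_avg,56.1
MA9,mem_gb,52.1
MA9,disk_io,-10.3
MA9,temp_c,-8.3

Each (device, column) pair becomes one row: 3 × 4 = 12 rows.
For example, (NT1, load_avg) → reading=63.2.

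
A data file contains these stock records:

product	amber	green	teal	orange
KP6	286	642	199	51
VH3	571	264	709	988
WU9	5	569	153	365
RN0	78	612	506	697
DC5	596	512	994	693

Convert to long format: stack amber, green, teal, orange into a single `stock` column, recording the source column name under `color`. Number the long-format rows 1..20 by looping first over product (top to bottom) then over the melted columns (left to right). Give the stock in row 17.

20 rows total (5 × 4). Row 17: index ⌊(17-1)/4⌋ = 4 into product → DC5; (17-1) mod 4 = 0 into the melted columns → amber.
So row 17 is (DC5, amber, 596); stock = 596.

596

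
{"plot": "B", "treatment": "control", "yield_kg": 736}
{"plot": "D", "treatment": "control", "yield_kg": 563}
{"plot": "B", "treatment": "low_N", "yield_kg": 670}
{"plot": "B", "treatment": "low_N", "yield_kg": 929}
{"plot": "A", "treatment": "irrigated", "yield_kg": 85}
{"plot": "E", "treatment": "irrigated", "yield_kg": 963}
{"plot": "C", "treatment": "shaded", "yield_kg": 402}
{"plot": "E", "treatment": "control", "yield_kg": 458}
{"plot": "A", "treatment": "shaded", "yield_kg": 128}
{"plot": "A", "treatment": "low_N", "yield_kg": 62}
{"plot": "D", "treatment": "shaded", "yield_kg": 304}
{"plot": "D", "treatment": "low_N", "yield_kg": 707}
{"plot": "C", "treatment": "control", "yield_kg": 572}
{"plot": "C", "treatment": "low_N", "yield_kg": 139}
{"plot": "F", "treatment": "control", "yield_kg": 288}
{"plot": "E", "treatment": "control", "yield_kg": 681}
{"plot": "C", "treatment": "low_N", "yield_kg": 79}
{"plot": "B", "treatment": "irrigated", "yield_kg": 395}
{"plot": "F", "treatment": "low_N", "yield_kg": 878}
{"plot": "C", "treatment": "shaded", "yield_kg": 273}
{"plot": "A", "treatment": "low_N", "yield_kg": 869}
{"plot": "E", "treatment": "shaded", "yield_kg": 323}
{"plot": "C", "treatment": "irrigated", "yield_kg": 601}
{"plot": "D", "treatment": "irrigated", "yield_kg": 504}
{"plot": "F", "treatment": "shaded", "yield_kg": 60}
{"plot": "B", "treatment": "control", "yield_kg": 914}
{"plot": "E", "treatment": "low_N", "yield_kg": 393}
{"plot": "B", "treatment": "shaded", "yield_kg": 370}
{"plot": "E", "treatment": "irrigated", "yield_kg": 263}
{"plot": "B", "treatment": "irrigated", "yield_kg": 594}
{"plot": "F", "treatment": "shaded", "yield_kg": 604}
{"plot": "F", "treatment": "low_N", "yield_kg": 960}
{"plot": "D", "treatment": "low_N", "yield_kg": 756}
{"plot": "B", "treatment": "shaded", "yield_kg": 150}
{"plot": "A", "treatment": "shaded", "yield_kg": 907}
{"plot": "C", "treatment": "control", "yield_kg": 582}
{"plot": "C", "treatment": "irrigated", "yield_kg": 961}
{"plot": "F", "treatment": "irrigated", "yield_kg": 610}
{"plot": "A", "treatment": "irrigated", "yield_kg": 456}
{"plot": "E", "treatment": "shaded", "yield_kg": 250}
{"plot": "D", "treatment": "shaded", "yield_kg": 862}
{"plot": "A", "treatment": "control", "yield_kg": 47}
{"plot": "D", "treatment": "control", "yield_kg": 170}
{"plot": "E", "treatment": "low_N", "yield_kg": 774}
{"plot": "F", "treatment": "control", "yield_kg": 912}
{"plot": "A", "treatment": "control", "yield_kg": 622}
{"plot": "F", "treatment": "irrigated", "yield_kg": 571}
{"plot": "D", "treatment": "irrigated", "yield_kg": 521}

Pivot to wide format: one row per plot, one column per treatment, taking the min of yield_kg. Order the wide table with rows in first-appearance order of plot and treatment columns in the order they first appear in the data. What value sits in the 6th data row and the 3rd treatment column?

571

With rows in first-appearance order of plot, row 6 is plot=F. treatment columns in first-appearance order: control, low_N, irrigated, shaded; column 3 is irrigated.
Long rows with plot=F, treatment=irrigated: min(610, 571) = 571.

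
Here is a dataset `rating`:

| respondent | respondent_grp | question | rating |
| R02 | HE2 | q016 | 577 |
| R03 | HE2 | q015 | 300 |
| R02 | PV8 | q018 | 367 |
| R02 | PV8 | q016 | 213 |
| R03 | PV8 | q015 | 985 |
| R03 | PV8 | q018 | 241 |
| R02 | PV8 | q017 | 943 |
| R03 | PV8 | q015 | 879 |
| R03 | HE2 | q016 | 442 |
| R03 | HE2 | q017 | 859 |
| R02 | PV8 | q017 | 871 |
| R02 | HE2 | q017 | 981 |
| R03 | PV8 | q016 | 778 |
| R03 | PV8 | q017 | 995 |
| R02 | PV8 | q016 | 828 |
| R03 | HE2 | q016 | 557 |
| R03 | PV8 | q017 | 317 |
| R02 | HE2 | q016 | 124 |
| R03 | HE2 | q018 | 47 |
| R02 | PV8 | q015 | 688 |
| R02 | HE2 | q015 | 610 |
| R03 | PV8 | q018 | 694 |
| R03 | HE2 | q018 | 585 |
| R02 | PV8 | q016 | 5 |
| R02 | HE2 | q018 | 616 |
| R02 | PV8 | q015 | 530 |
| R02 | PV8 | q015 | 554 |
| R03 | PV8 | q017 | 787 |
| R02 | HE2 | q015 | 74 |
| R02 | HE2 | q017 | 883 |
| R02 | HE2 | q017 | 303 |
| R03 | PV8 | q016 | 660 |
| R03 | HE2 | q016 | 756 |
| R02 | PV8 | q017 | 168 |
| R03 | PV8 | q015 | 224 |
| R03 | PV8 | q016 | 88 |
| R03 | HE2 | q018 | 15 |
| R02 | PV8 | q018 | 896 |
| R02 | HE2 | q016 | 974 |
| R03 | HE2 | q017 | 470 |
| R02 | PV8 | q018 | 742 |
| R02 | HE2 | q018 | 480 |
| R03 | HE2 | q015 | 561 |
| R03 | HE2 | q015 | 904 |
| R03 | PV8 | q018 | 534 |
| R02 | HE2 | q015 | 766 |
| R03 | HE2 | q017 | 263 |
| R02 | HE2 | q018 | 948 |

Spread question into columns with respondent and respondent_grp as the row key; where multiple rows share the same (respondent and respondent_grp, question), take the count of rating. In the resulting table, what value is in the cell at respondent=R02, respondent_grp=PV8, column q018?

3

Rows with respondent=R02, respondent_grp=PV8 and question=q018: rating values are 367, 896, 742.
3 rows match — count = 3.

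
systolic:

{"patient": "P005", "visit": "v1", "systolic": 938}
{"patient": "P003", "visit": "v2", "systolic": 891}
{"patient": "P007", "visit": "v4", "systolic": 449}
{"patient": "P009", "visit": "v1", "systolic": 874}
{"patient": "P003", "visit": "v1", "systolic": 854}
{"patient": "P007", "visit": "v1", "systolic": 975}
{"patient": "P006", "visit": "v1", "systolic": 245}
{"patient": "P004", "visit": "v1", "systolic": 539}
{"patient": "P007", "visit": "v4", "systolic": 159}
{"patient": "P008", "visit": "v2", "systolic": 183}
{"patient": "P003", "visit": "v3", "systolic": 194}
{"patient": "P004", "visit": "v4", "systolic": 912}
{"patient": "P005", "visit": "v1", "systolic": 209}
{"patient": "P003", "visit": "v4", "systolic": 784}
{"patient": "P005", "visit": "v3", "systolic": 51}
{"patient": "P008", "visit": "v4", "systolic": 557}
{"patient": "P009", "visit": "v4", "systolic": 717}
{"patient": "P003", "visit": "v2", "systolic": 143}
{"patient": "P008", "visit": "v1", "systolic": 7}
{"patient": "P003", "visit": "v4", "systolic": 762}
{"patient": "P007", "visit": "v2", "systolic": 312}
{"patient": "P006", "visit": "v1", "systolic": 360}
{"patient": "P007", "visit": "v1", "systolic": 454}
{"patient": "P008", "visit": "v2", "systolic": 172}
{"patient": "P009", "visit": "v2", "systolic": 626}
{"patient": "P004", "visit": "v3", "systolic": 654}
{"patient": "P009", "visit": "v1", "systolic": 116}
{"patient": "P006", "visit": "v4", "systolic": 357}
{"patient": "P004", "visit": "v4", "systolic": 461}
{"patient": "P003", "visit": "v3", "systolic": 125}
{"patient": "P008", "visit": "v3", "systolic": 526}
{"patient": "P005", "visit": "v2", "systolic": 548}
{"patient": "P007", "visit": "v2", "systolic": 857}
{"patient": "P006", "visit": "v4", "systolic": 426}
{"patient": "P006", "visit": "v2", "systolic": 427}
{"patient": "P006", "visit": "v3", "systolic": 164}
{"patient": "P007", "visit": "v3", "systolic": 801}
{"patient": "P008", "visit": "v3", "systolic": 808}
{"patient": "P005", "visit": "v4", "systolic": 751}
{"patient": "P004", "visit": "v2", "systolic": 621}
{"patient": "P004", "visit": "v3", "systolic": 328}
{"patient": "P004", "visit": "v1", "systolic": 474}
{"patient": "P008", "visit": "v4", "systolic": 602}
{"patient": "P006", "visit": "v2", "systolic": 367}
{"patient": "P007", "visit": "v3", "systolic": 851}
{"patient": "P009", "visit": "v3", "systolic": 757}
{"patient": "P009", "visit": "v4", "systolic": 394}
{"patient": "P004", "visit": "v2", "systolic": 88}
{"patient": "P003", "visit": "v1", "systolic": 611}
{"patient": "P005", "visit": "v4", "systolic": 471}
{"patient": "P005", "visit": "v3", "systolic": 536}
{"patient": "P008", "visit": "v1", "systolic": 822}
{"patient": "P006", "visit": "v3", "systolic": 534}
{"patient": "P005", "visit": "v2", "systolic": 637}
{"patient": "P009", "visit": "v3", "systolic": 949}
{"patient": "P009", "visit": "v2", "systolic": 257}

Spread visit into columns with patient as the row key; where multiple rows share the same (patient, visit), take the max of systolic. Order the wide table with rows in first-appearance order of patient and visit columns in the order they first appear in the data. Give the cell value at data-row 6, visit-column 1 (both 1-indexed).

With rows in first-appearance order of patient, row 6 is patient=P004. visit columns in first-appearance order: v1, v2, v4, v3; column 1 is v1.
Long rows with patient=P004, visit=v1: max(539, 474) = 539.

539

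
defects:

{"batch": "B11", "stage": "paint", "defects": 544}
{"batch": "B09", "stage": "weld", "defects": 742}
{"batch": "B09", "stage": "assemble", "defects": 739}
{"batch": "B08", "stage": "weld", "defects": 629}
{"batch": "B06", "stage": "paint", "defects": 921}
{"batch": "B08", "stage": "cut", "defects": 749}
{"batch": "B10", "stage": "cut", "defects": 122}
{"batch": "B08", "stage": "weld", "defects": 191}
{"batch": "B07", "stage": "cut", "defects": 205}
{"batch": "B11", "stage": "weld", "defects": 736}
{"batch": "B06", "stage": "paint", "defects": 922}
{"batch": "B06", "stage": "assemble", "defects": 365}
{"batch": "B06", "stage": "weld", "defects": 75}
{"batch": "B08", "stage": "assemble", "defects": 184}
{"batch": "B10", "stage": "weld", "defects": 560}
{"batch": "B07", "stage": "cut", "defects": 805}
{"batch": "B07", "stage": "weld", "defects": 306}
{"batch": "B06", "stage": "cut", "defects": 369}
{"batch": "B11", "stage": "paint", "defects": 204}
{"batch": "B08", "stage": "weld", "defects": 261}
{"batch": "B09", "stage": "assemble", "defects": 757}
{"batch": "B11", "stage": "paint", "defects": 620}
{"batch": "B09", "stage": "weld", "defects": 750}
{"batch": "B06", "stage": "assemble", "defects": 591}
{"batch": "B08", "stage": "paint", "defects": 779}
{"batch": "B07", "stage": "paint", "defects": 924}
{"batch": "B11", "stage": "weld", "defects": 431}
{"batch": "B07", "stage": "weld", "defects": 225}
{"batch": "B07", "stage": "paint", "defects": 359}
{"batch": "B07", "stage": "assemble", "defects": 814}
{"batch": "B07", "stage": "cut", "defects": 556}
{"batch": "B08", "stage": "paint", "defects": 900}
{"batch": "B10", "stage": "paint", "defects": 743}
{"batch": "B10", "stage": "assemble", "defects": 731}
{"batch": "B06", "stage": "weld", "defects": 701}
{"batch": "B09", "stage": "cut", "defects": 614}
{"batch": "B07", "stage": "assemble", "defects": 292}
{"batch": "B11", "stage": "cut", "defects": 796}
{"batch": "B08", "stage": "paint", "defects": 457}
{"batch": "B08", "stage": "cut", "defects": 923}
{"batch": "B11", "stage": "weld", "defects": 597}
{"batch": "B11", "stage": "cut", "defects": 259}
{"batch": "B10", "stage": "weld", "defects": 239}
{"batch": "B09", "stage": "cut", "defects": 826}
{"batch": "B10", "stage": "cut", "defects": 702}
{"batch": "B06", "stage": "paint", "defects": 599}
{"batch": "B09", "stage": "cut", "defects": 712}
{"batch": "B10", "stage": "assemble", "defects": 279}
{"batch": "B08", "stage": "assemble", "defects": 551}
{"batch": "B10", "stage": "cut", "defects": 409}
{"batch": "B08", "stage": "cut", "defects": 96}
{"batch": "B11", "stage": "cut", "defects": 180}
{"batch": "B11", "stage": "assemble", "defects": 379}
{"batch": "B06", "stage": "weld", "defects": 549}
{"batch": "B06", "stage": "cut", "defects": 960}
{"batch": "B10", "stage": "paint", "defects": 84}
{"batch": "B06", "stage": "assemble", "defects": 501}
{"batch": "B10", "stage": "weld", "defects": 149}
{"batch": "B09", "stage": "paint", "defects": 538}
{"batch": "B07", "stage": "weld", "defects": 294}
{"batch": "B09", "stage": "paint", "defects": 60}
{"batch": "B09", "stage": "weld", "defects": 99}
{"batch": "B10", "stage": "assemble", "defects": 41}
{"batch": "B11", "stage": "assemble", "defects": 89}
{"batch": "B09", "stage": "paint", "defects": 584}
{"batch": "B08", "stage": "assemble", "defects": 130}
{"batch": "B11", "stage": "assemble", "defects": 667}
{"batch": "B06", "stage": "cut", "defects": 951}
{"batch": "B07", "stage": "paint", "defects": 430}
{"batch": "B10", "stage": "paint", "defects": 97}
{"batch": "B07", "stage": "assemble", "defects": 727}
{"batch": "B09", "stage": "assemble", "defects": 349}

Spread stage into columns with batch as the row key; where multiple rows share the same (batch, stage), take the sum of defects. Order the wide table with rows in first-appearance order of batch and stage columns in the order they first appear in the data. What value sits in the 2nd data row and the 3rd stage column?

With rows in first-appearance order of batch, row 2 is batch=B09. stage columns in first-appearance order: paint, weld, assemble, cut; column 3 is assemble.
Long rows with batch=B09, stage=assemble: 739 + 757 + 349 = 1845.

1845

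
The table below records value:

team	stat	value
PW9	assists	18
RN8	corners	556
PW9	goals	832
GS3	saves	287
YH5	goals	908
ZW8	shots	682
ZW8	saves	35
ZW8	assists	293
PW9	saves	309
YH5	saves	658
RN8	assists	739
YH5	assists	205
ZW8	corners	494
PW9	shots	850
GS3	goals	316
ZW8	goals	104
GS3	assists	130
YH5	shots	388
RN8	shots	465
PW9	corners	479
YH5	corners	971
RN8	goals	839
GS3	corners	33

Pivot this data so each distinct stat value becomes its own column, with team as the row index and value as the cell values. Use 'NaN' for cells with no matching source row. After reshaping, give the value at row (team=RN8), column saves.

NaN

No long-format row has team=RN8 and stat=saves, so the cell is NaN.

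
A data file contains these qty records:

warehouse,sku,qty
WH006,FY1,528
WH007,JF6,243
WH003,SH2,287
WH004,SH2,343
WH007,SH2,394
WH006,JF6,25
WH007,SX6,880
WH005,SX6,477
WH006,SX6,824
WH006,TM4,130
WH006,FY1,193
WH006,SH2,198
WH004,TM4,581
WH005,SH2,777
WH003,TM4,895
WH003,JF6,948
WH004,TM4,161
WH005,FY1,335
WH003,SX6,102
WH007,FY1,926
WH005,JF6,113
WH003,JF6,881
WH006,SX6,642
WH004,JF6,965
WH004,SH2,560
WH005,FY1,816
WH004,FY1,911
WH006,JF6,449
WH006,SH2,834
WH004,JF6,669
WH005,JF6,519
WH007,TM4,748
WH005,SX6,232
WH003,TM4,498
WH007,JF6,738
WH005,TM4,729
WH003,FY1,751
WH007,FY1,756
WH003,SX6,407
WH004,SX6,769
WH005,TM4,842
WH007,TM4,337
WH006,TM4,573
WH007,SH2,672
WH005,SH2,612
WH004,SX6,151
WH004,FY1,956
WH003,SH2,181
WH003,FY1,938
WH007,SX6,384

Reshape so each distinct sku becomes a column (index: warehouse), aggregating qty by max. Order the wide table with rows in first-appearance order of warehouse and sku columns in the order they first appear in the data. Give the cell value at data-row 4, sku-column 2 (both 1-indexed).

965

With rows in first-appearance order of warehouse, row 4 is warehouse=WH004. sku columns in first-appearance order: FY1, JF6, SH2, SX6, TM4; column 2 is JF6.
Long rows with warehouse=WH004, sku=JF6: max(965, 669) = 965.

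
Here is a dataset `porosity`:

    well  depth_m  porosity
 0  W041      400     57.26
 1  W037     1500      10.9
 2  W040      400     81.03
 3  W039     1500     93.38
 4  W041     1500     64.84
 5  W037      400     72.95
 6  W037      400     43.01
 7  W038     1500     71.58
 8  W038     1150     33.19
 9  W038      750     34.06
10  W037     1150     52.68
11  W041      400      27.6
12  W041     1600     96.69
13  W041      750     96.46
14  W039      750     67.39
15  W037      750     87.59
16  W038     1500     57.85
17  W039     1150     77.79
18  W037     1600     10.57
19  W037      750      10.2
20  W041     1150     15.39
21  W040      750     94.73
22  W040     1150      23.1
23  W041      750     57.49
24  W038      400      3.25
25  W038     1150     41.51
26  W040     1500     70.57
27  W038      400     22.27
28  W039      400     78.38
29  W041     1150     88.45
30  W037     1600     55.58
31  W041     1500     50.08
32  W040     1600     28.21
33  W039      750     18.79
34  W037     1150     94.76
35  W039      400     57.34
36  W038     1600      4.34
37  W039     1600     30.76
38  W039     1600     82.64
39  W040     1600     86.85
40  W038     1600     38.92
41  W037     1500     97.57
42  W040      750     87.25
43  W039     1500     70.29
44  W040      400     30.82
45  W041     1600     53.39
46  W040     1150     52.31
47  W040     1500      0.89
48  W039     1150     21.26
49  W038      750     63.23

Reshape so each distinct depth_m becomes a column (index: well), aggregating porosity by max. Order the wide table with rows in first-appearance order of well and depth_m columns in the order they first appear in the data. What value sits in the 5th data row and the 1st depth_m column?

22.27

With rows in first-appearance order of well, row 5 is well=W038. depth_m columns in first-appearance order: 400, 1500, 1150, 750, 1600; column 1 is 400.
Long rows with well=W038, depth_m=400: max(3.25, 22.27) = 22.27.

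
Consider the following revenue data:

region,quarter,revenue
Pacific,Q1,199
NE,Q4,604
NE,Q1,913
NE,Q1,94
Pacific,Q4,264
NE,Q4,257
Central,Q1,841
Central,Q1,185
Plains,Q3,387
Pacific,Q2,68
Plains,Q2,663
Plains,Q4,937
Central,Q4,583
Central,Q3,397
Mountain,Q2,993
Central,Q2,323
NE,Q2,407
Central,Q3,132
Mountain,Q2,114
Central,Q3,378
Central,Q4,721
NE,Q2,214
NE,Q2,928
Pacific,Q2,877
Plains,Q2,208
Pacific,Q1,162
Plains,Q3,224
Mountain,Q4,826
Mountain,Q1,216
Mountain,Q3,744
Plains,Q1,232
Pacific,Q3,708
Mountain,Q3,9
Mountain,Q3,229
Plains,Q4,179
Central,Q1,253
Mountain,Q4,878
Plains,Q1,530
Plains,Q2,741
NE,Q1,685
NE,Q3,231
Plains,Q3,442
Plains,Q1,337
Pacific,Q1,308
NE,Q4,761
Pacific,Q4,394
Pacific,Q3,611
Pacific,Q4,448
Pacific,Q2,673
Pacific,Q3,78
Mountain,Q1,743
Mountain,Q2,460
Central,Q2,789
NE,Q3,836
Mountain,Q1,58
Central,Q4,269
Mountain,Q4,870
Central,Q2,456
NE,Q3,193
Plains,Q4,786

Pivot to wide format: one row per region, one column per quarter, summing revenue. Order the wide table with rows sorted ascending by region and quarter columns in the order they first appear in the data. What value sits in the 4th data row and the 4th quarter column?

1618

With rows sorted ascending by region, row 4 is region=Pacific. quarter columns in first-appearance order: Q1, Q4, Q3, Q2; column 4 is Q2.
Long rows with region=Pacific, quarter=Q2: 68 + 877 + 673 = 1618.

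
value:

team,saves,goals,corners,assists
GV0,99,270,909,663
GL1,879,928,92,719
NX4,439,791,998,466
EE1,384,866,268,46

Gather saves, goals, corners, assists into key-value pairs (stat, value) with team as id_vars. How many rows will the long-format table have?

16

4 team values × 4 melted columns = 16 rows.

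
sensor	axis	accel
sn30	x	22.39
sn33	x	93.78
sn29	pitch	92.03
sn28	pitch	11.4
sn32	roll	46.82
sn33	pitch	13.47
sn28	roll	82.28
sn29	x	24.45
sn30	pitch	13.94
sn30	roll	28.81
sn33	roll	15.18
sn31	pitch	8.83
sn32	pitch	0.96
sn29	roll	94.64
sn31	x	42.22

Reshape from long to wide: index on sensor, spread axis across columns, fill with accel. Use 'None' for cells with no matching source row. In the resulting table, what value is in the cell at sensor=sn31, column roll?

None

No long-format row has sensor=sn31 and axis=roll, so the cell is None.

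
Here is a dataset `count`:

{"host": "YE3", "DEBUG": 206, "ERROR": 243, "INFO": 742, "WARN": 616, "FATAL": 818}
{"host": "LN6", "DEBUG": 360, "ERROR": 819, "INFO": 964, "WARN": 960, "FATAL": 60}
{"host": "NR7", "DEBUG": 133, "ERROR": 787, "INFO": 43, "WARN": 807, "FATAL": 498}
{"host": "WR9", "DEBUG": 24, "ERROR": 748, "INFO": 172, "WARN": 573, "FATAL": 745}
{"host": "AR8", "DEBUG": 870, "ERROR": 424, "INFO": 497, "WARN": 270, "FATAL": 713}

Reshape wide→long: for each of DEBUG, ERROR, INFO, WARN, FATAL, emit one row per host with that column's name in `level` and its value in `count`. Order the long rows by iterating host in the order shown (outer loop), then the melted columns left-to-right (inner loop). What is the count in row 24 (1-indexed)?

270

25 rows total (5 × 5). Row 24: index ⌊(24-1)/5⌋ = 4 into host → AR8; (24-1) mod 5 = 3 into the melted columns → WARN.
So row 24 is (AR8, WARN, 270); count = 270.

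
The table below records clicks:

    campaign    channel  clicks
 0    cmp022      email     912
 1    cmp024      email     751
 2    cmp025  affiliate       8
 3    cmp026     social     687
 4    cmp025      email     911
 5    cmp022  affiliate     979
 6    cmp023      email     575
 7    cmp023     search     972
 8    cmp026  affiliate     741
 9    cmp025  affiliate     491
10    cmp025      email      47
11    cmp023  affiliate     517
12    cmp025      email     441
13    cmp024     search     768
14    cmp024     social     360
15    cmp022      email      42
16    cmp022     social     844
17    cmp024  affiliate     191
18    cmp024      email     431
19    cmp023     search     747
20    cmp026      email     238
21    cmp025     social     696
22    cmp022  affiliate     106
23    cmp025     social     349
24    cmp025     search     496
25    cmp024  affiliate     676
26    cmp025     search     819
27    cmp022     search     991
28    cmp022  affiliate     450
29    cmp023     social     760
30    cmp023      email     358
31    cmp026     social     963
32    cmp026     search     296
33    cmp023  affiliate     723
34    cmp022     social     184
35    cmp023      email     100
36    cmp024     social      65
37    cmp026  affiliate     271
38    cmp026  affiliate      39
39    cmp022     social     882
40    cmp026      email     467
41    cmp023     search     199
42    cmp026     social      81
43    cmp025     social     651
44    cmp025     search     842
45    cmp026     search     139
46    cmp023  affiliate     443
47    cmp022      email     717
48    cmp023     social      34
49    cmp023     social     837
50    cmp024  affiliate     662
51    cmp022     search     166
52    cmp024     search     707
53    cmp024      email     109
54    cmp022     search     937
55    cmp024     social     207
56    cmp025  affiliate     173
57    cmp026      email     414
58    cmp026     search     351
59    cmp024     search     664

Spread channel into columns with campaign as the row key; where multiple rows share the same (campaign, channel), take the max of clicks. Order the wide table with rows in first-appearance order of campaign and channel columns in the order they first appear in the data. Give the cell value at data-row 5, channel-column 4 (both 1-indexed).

972

With rows in first-appearance order of campaign, row 5 is campaign=cmp023. channel columns in first-appearance order: email, affiliate, social, search; column 4 is search.
Long rows with campaign=cmp023, channel=search: max(972, 747, 199) = 972.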